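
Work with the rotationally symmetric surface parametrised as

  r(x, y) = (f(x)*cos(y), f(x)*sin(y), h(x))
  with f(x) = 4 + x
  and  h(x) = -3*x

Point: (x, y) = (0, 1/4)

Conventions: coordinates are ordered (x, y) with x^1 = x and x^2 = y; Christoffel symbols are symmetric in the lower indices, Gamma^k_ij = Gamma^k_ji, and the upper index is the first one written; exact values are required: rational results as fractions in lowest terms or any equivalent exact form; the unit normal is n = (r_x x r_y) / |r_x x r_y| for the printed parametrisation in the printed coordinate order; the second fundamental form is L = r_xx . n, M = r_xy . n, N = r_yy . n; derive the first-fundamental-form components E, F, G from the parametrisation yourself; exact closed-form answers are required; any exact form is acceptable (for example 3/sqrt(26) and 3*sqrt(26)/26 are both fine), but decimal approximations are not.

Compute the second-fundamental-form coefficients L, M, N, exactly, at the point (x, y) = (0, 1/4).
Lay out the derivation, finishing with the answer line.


f = 4, f' = 1, f'' = 0, h' = -3, h'' = 0
E = 10, F = 0, G = 16; answer radicand W^2 = 10
unnormalised second-form numerators: l = 0, m = 0, n = -12; L = l/sqrt(10), and similarly M = m/sqrt(W^2), N = n/sqrt(W^2)

Answer: L = 0, M = 0, N = -6*sqrt(10)/5


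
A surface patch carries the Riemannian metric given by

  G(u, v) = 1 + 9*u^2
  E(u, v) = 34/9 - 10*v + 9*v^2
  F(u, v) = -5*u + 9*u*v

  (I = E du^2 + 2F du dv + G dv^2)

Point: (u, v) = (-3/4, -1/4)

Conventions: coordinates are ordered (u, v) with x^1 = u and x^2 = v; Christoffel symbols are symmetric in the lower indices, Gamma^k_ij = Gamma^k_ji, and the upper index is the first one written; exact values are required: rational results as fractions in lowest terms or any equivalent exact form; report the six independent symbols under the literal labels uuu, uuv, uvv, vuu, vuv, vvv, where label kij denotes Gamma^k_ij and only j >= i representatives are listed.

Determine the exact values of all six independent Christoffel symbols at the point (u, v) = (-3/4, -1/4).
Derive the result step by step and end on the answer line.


E = 985/144, F = 87/16, G = 97/16 at the point
E_u = 0, E_v = -29/2, F_u = -29/4, F_v = -27/4, G_u = -27/2, G_v = 0
EG - F^2 = 857/72;  g^inv = (72/857) * [[97/16, -87/16], [-87/16, 985/144]]
first-kind symbols [ij,l] = (1/2)(d_i g_jl + d_j g_il - d_l g_ij): [uu,u] = E_u/2 = 0, [uu,v] = F_u - E_v/2 = 0, [uv,u] = E_v/2 = -29/4, [uv,v] = G_u/2 = -27/4, [vv,u] = F_v - G_u/2 = 0, [vv,v] = G_v/2 = 0
Gamma^u_ij = (G*[ij,u] - F*[ij,v])/(EG - F^2), Gamma^v_ij = (E*[ij,v] - F*[ij,u])/(EG - F^2)

Answer: Gamma_uuu = 0, Gamma_uuv = -522/857, Gamma_uvv = 0, Gamma_vuu = 0, Gamma_vuv = -486/857, Gamma_vvv = 0


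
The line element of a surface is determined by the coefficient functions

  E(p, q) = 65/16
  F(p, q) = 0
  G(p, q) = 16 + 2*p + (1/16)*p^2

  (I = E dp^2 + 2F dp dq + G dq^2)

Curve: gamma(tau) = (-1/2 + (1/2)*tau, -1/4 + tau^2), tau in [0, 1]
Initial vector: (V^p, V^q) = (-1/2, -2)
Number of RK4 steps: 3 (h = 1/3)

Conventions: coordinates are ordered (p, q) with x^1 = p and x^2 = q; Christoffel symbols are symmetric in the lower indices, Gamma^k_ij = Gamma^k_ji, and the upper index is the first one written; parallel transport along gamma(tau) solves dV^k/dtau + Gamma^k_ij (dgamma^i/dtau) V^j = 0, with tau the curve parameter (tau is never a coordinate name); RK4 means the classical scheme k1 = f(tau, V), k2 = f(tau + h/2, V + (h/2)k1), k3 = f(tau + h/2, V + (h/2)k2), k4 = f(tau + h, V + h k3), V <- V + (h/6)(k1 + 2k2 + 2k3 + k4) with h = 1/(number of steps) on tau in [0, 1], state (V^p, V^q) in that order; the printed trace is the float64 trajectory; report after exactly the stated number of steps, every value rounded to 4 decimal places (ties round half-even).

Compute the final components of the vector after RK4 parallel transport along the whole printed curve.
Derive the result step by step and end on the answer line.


gamma'(tau) = (1/2, 2*tau); f(tau, V)^k = -Gamma^k_ij(gamma(tau)) gamma'^i(tau) V^j; h = 1/3; intermediate values shown to 6 dp
curve data and Christoffel symbols at the stage parameters:
  tau = 0.000000: gamma = (-0.500000, -0.250000), gamma' = (0.500000, 0.000000); Gamma_ppp = 0.000000, Gamma_ppq = 0.000000, Gamma_pqq = -0.238462, Gamma_qpp = 0.000000, Gamma_qpq = 0.064516, Gamma_qqq = 0.000000
  tau = 0.166667: gamma = (-0.416667, -0.222222), gamma' = (0.500000, 0.333333); Gamma_ppp = 0.000000, Gamma_ppq = 0.000000, Gamma_pqq = -0.239744, Gamma_qpp = 0.000000, Gamma_qpq = 0.064171, Gamma_qqq = 0.000000
  tau = 0.333333: gamma = (-0.333333, -0.138889), gamma' = (0.500000, 0.666667); Gamma_ppp = 0.000000, Gamma_ppq = 0.000000, Gamma_pqq = -0.241026, Gamma_qpp = 0.000000, Gamma_qpq = 0.063830, Gamma_qqq = 0.000000
  tau = 0.500000: gamma = (-0.250000, 0.000000), gamma' = (0.500000, 1.000000); Gamma_ppp = 0.000000, Gamma_ppq = 0.000000, Gamma_pqq = -0.242308, Gamma_qpp = 0.000000, Gamma_qpq = 0.063492, Gamma_qqq = 0.000000
  tau = 0.666667: gamma = (-0.166667, 0.194444), gamma' = (0.500000, 1.333333); Gamma_ppp = 0.000000, Gamma_ppq = 0.000000, Gamma_pqq = -0.243590, Gamma_qpp = 0.000000, Gamma_qpq = 0.063158, Gamma_qqq = 0.000000
  tau = 0.833333: gamma = (-0.083333, 0.444444), gamma' = (0.500000, 1.666667); Gamma_ppp = 0.000000, Gamma_ppq = 0.000000, Gamma_pqq = -0.244872, Gamma_qpp = 0.000000, Gamma_qpq = 0.062827, Gamma_qqq = 0.000000
  tau = 1.000000: gamma = (0.000000, 0.750000), gamma' = (0.500000, 2.000000); Gamma_ppp = 0.000000, Gamma_ppq = 0.000000, Gamma_pqq = -0.246154, Gamma_qpp = 0.000000, Gamma_qpq = 0.062500, Gamma_qqq = 0.000000
step 0: V^p = -0.5000, V^q = -2.0000
step 1: k1 = (0.000000, 0.064516), k2 = (-0.158970, 0.074521), k3 = (-0.158837, 0.075035), k4 = (-0.317349, 0.086561); V <- V + (h/6)(k1 + 2k2 + 2k3 + k4): V^p = -0.5529, V^q = -1.9750
step 2: k1 = (-0.317349, 0.086561), k2 = (-0.475059, 0.100706), k3 = (-0.474488, 0.102300), k4 = (-0.630374, 0.121174); V <- V + (h/6)(k1 + 2k2 + 2k3 + k4): V^p = -0.7111, V^q = -1.9409
step 3: k1 = (-0.630375, 0.121173), k2 = (-0.783874, 0.145798), k3 = (-0.782199, 0.148348), k4 = (-0.931172, 0.180587); V <- V + (h/6)(k1 + 2k2 + 2k3 + k4): V^p = -0.9719, V^q = -1.8914

Answer: V^p = -0.9719, V^q = -1.8914


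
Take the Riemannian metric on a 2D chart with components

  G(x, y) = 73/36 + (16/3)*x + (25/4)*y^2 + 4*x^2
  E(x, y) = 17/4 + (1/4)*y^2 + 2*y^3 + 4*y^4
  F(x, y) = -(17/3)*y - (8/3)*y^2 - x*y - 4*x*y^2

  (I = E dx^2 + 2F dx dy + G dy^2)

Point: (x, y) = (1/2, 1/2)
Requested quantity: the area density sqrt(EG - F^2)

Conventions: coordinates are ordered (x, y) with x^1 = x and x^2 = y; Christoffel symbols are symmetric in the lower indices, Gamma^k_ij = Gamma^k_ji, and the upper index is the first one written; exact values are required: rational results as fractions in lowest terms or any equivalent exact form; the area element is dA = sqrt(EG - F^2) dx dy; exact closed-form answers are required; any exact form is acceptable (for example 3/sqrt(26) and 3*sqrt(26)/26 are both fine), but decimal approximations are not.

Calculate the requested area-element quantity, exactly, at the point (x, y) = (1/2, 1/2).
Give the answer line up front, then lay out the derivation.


Answer: sqrt(EG - F^2) = sqrt(38849)/48

E = 77/16, F = -17/4, G = 1045/144; EG - F^2 = 38849/2304


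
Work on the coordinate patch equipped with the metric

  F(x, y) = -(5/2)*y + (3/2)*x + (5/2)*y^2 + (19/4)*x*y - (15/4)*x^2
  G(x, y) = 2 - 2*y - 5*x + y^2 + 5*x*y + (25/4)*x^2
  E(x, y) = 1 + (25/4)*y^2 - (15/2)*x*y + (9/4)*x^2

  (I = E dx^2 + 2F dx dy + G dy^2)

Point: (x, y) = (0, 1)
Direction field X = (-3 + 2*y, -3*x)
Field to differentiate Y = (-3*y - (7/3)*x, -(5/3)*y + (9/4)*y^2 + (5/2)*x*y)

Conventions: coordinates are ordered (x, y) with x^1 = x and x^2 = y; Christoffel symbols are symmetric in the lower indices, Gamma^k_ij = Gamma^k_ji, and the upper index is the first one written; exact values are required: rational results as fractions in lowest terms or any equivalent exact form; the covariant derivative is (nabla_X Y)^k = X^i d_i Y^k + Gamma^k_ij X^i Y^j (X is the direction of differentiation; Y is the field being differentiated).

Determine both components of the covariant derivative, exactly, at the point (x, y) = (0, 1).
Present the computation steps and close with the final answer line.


E = 29/4, F = 0, G = 1 at the point
E_x = -15/2, E_y = 25/2, F_x = 25/4, F_y = 5/2, G_x = 0, G_y = 0
EG - F^2 = 29/4;  g^inv = (4/29) * [[1, 0], [0, 29/4]]
first-kind symbols [ij,l] = (1/2)(d_i g_jl + d_j g_il - d_l g_ij): [xx,x] = E_x/2 = -15/4, [xx,y] = F_x - E_y/2 = 0, [xy,x] = E_y/2 = 25/4, [xy,y] = G_x/2 = 0, [yy,x] = F_y - G_x/2 = 5/2, [yy,y] = G_y/2 = 0
Gamma^x_ij = (G*[ij,x] - F*[ij,y])/(EG - F^2), Gamma^y_ij = (E*[ij,y] - F*[ij,x])/(EG - F^2)
Gamma_xxx = -15/29, Gamma_xxy = 25/29, Gamma_xyy = 10/29, Gamma_yxx = 0, Gamma_yxy = 0, Gamma_yyy = 0
X = (-1, 0), Y = (-3, 7/12) at the point

Answer: (nabla_X Y)^x = 97/348, (nabla_X Y)^y = -5/2


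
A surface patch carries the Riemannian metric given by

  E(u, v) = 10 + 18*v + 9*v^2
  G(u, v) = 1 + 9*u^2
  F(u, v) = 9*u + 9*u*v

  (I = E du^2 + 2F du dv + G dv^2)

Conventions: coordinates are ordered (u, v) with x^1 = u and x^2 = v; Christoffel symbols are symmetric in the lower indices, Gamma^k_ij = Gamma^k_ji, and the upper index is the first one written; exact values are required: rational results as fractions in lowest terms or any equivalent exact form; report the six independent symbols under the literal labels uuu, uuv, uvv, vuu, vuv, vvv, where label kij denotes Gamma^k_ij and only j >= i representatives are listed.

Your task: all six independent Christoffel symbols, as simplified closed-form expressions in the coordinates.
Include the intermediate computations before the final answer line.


E = 10 + 18*v + 9*v^2; F = 9*u + 9*u*v; G = 1 + 9*u^2
Gamma^k_ij = (1/2) g^{kl} (d_i g_jl + d_j g_il - d_l g_ij), with g^inv = (1/(EG-F^2)) [[G, -F], [-F, E]]
first partials: E_u = 0, E_v = 18 + 18*v, F_u = 9 + 9*v, F_v = 9*u, G_u = 18*u, G_v = 0
D = EG - F^2 = 10 + 18*v + 9*v^2 + 9*u^2
expanded: Gamma^u_uu = (G E_u - 2F F_u + F E_v)/(2D), Gamma^u_uv = (G E_v - F G_u)/(2D), Gamma^u_vv = (2G F_v - G G_u - F G_v)/(2D), Gamma^v_uu = (2E F_u - E E_v - F E_u)/(2D), Gamma^v_uv = (E G_u - F E_v)/(2D), Gamma^v_vv = (E G_v - 2F F_v + F G_u)/(2D); substitute and cancel common factors

Answer: Gamma_uuu = 0, Gamma_uuv = (9*v + 9)/(9*u^2 + 9*v^2 + 18*v + 10), Gamma_uvv = 0, Gamma_vuu = 0, Gamma_vuv = 9*u/(9*u^2 + 9*v^2 + 18*v + 10), Gamma_vvv = 0


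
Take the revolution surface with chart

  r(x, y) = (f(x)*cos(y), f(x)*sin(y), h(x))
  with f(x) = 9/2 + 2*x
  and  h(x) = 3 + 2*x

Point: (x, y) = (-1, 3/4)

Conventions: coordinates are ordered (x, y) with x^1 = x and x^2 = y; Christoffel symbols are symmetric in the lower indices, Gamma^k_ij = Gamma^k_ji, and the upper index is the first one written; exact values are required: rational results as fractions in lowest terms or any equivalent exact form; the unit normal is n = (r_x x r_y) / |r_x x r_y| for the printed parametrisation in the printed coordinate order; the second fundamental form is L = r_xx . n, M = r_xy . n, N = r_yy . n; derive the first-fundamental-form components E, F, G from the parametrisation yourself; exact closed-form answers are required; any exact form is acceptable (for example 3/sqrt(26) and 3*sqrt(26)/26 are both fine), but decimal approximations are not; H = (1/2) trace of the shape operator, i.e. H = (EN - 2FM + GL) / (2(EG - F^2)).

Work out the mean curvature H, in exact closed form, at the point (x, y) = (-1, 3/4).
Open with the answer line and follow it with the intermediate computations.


Answer: H = sqrt(2)/10

f = 5/2, f' = 2, f'' = 0, h' = 2, h'' = 0
E = 8, F = 0, G = 25/4; answer radicand W^2 = 8
unnormalised second-form numerators: l = 0, m = 0, n = 5; L = l/sqrt(8), and similarly M = m/sqrt(W^2), N = n/sqrt(W^2)
H = (E*n - 2*F*m + G*l) / (2*(EG - F^2)*sqrt(W^2)); E*n - 2*F*m + G*l = 40, EG - F^2 = 50, so H = (2/5)/sqrt(8)


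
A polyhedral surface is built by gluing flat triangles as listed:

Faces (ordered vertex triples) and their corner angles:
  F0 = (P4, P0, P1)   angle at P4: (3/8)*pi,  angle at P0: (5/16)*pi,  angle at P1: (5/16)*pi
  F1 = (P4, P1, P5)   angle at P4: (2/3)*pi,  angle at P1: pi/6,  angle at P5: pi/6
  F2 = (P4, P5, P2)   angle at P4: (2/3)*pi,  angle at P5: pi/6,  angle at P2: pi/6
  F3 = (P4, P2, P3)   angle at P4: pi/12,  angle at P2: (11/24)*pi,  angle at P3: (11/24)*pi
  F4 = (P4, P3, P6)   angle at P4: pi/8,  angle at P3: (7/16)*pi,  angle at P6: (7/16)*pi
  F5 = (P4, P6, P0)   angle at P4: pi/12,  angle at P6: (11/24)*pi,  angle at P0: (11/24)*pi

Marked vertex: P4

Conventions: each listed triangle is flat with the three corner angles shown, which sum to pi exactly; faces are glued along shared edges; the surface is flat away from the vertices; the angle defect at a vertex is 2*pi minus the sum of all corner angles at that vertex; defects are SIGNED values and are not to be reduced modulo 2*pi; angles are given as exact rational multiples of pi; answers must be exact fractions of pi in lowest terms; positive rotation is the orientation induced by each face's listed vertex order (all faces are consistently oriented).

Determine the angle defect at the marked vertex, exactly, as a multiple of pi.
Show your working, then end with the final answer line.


Sum of corner angles at P4: 2*pi
defect = 2*pi - 2*pi

Answer: defect(P4) = 0


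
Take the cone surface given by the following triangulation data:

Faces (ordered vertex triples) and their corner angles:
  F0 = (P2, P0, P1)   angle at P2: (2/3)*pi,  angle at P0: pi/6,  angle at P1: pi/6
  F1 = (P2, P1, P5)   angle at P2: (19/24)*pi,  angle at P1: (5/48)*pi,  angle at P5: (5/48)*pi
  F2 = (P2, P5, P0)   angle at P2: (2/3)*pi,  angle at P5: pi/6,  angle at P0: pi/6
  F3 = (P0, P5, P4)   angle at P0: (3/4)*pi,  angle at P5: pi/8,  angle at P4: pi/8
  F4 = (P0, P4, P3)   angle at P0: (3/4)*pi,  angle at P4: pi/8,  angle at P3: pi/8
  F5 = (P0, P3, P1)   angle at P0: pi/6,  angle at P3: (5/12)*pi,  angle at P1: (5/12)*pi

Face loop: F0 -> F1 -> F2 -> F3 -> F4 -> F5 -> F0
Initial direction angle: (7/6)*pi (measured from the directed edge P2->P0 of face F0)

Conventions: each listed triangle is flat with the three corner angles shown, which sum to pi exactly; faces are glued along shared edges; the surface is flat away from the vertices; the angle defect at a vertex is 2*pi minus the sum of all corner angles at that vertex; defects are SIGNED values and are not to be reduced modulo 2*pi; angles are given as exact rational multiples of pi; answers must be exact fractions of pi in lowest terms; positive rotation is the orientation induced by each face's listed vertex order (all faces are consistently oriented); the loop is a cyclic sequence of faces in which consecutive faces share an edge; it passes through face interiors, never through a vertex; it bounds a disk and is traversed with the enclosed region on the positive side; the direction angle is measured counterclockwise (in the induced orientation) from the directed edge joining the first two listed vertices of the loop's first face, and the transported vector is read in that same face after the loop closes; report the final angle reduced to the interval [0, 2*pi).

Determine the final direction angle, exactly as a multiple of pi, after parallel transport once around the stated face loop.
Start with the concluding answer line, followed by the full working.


Answer: final direction angle = (25/24)*pi

enclosed vertex P0: corner angles sum to 2*pi, defect = 2*pi - 2*pi = 0
enclosed vertex P2: corner angles sum to (17/8)*pi, defect = 2*pi - (17/8)*pi = -pi/8
adding the enclosed defects to the starting angle (mod 2*pi, induced orientation) gives the holonomy
final angle = (7/6)*pi - pi/8 = (25/24)*pi (mod 2*pi)


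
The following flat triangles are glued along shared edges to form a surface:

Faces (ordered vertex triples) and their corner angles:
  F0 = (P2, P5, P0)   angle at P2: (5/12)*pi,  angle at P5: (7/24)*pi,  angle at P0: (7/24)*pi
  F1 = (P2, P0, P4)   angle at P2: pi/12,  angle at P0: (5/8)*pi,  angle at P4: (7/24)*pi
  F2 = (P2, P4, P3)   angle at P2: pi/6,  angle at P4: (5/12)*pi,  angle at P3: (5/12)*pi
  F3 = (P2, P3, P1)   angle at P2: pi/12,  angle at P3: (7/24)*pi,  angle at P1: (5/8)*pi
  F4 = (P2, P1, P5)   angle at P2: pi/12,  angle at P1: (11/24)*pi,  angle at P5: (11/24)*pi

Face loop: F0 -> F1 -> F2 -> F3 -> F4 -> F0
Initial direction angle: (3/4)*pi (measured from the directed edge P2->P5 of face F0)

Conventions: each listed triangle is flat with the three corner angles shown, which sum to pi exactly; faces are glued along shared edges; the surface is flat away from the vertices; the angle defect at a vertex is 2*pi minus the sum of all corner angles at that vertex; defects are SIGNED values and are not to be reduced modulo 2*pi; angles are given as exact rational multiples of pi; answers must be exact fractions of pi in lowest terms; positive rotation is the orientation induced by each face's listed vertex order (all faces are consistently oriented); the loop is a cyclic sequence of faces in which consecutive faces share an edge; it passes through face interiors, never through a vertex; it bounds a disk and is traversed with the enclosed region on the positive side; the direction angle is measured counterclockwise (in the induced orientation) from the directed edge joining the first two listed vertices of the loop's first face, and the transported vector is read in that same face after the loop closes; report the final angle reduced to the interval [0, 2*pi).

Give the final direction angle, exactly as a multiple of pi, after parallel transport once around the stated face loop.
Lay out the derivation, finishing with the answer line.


enclosed vertex P2: corner angles sum to (5/6)*pi, defect = 2*pi - (5/6)*pi = (7/6)*pi
by Gauss-Bonnet the loop rotates the vector by the enclosed defect sum (positive orientation, mod 2*pi)
final angle = (3/4)*pi + (7/6)*pi = (23/12)*pi (mod 2*pi)

Answer: final direction angle = (23/12)*pi


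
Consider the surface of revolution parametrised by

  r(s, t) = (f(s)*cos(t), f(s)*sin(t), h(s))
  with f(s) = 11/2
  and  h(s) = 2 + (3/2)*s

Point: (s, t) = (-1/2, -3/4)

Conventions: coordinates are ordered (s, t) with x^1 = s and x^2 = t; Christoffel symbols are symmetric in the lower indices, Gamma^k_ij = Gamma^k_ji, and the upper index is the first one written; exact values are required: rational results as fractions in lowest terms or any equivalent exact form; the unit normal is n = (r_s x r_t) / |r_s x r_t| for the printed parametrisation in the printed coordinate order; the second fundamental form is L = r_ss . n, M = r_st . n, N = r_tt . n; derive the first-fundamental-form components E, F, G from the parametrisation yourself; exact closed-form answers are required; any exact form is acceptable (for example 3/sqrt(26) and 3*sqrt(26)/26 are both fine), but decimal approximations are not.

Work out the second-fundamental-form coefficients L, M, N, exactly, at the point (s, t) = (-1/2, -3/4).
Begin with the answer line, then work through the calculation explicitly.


Answer: L = 0, M = 0, N = 11/2

f = 11/2, f' = 0, f'' = 0, h' = 3/2, h'' = 0
E = 9/4, F = 0, G = 121/4; answer radicand W^2 = 9/4
unnormalised second-form numerators: l = 0, m = 0, n = 33/4; L = l/sqrt(9/4), and similarly M = m/sqrt(W^2), N = n/sqrt(W^2)


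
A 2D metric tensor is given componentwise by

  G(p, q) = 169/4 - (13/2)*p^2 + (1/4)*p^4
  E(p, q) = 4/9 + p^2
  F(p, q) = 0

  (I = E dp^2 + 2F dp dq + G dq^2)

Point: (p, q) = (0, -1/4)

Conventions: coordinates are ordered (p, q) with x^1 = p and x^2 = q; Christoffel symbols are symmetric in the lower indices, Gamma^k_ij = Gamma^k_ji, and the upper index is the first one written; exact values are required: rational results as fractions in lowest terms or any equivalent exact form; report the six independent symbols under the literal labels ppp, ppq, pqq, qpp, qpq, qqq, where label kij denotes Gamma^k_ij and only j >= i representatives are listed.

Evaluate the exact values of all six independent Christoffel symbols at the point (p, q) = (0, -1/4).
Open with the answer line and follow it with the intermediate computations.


Answer: Gamma_ppp = 0, Gamma_ppq = 0, Gamma_pqq = 0, Gamma_qpp = 0, Gamma_qpq = 0, Gamma_qqq = 0

E = 4/9, F = 0, G = 169/4 at the point
E_p = 0, E_q = 0, F_p = 0, F_q = 0, G_p = 0, G_q = 0
EG - F^2 = 169/9;  g^inv = (9/169) * [[169/4, 0], [0, 4/9]]
first-kind symbols [ij,l] = (1/2)(d_i g_jl + d_j g_il - d_l g_ij): [pp,p] = E_p/2 = 0, [pp,q] = F_p - E_q/2 = 0, [pq,p] = E_q/2 = 0, [pq,q] = G_p/2 = 0, [qq,p] = F_q - G_p/2 = 0, [qq,q] = G_q/2 = 0
Gamma^p_ij = (G*[ij,p] - F*[ij,q])/(EG - F^2), Gamma^q_ij = (E*[ij,q] - F*[ij,p])/(EG - F^2)


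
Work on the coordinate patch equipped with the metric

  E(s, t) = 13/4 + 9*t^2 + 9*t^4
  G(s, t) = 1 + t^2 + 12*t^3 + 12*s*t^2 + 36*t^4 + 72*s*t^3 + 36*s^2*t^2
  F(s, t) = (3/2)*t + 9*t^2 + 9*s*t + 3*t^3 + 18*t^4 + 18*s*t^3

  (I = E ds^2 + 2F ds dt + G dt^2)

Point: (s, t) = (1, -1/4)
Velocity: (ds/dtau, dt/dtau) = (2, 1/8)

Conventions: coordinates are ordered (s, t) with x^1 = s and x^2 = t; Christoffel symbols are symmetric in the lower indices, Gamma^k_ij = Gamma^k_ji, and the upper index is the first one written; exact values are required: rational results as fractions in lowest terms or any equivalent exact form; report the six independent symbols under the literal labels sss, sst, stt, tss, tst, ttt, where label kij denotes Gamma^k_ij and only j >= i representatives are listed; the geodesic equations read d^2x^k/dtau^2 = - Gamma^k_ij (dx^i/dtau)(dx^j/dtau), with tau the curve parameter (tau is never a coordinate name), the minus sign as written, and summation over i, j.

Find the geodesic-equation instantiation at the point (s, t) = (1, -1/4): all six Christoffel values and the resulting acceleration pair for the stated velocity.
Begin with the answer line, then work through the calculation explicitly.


Answer: Gamma_sss = 0, Gamma_sst = -648/1469, Gamma_stt = 1728/1469, Gamma_tss = 0, Gamma_tst = 528/1469, Gamma_ttt = -1408/1469; accelerations (d^2s/dtau^2, d^2t/dtau^2) = (297/1469, -242/1469)

E = 985/256, F = -297/128, G = 185/64 at the point
E_s = 0, E_t = -81/16, F_s = -81/32, F_t = 141/16, G_s = 33/8, G_t = -11
EG - F^2 = 1469/256;  g^inv = (256/1469) * [[185/64, 297/128], [297/128, 985/256]]
first-kind symbols [ij,l] = (1/2)(d_i g_jl + d_j g_il - d_l g_ij): [ss,s] = E_s/2 = 0, [ss,t] = F_s - E_t/2 = 0, [st,s] = E_t/2 = -81/32, [st,t] = G_s/2 = 33/16, [tt,s] = F_t - G_s/2 = 27/4, [tt,t] = G_t/2 = -11/2
Gamma^s_ij = (G*[ij,s] - F*[ij,t])/(EG - F^2), Gamma^t_ij = (E*[ij,t] - F*[ij,s])/(EG - F^2)
Gamma_sss = 0, Gamma_sst = -648/1469, Gamma_stt = 1728/1469, Gamma_tss = 0, Gamma_tst = 528/1469, Gamma_ttt = -1408/1469
d^2s/dtau^2 = -(Gamma_sss*(2)^2 + 2*Gamma_sst*(2)*(1/8) + Gamma_stt*(1/8)^2) = 297/1469
d^2t/dtau^2 = -(Gamma_tss*(2)^2 + 2*Gamma_tst*(2)*(1/8) + Gamma_ttt*(1/8)^2) = -242/1469


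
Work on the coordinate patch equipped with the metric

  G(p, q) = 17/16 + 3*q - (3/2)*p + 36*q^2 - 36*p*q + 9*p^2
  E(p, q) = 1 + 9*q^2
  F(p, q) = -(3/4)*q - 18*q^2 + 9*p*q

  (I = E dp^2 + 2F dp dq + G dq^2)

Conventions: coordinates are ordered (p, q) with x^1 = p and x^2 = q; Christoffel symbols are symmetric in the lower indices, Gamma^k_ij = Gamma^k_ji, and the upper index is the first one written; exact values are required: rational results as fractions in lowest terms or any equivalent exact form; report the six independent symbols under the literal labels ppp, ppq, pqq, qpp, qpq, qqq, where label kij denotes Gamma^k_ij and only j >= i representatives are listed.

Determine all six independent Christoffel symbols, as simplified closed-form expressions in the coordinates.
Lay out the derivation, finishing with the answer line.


E = 1 + 9*q^2; F = -(3/4)*q - 18*q^2 + 9*p*q; G = 17/16 + 3*q - (3/2)*p + 36*q^2 - 36*p*q + 9*p^2
Gamma^k_ij = (1/2) g^{kl} (d_i g_jl + d_j g_il - d_l g_ij), with g^inv = (1/(EG-F^2)) [[G, -F], [-F, E]]
first partials: E_p = 0, E_q = 18*q, F_p = 9*q, F_q = -3/4 - 36*q + 9*p, G_p = -3/2 - 36*q + 18*p, G_q = 3 + 72*q - 36*p
D = EG - F^2 = 17/16 + 3*q - (3/2)*p + 45*q^2 - 36*p*q + 9*p^2
expanded: Gamma^p_pp = (G E_p - 2F F_p + F E_q)/(2D), Gamma^p_pq = (G E_q - F G_p)/(2D), Gamma^p_qq = (2G F_q - G G_p - F G_q)/(2D), Gamma^q_pp = (2E F_p - E E_q - F E_p)/(2D), Gamma^q_pq = (E G_p - F E_q)/(2D), Gamma^q_qq = (E G_q - 2F F_q + F G_p)/(2D); substitute and cancel common factors

Answer: Gamma_ppp = 0, Gamma_ppq = 144*q/(144*p^2 - 576*p*q - 24*p + 720*q^2 + 48*q + 17), Gamma_pqq = -288*q/(144*p^2 - 576*p*q - 24*p + 720*q^2 + 48*q + 17), Gamma_qpp = 0, Gamma_qpq = (144*p - 288*q - 12)/(144*p^2 - 576*p*q - 24*p + 720*q^2 + 48*q + 17), Gamma_qqq = (-288*p + 576*q + 24)/(144*p^2 - 576*p*q - 24*p + 720*q^2 + 48*q + 17)


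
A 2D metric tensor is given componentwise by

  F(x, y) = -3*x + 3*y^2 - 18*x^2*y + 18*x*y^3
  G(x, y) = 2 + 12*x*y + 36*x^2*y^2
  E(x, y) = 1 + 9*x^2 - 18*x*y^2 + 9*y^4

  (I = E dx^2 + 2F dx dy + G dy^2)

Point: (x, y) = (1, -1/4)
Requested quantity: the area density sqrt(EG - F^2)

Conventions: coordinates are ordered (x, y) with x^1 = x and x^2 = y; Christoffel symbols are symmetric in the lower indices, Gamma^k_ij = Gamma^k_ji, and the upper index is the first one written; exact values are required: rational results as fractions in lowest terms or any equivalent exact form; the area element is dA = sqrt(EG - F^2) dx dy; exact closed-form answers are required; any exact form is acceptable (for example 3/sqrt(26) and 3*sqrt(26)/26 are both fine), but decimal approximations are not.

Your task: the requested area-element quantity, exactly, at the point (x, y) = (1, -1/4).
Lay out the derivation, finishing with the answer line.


E = 2281/256, F = 45/32, G = 5/4; EG - F^2 = 2345/256

Answer: sqrt(EG - F^2) = sqrt(2345)/16


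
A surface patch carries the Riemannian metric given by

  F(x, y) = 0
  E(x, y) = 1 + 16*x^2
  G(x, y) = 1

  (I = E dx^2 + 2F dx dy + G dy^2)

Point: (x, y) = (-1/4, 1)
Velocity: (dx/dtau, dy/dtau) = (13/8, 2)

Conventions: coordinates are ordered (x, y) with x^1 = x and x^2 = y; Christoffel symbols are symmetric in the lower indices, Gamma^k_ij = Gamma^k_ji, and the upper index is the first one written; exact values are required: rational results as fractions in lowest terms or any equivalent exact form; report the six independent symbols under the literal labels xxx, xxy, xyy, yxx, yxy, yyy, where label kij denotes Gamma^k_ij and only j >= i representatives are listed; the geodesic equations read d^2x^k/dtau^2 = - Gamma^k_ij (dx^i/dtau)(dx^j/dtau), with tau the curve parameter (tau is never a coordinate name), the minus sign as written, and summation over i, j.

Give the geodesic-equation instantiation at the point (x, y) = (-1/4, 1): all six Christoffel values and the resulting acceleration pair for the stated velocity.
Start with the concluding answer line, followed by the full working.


Answer: Gamma_xxx = -2, Gamma_xxy = 0, Gamma_xyy = 0, Gamma_yxx = 0, Gamma_yxy = 0, Gamma_yyy = 0; accelerations (d^2x/dtau^2, d^2y/dtau^2) = (169/32, 0)

E = 2, F = 0, G = 1 at the point
E_x = -8, E_y = 0, F_x = 0, F_y = 0, G_x = 0, G_y = 0
EG - F^2 = 2;  g^inv = (1/2) * [[1, 0], [0, 2]]
first-kind symbols [ij,l] = (1/2)(d_i g_jl + d_j g_il - d_l g_ij): [xx,x] = E_x/2 = -4, [xx,y] = F_x - E_y/2 = 0, [xy,x] = E_y/2 = 0, [xy,y] = G_x/2 = 0, [yy,x] = F_y - G_x/2 = 0, [yy,y] = G_y/2 = 0
Gamma^x_ij = (G*[ij,x] - F*[ij,y])/(EG - F^2), Gamma^y_ij = (E*[ij,y] - F*[ij,x])/(EG - F^2)
Gamma_xxx = -2, Gamma_xxy = 0, Gamma_xyy = 0, Gamma_yxx = 0, Gamma_yxy = 0, Gamma_yyy = 0
d^2x/dtau^2 = -(Gamma_xxx*(13/8)^2 + 2*Gamma_xxy*(13/8)*(2) + Gamma_xyy*(2)^2) = 169/32
d^2y/dtau^2 = -(Gamma_yxx*(13/8)^2 + 2*Gamma_yxy*(13/8)*(2) + Gamma_yyy*(2)^2) = 0


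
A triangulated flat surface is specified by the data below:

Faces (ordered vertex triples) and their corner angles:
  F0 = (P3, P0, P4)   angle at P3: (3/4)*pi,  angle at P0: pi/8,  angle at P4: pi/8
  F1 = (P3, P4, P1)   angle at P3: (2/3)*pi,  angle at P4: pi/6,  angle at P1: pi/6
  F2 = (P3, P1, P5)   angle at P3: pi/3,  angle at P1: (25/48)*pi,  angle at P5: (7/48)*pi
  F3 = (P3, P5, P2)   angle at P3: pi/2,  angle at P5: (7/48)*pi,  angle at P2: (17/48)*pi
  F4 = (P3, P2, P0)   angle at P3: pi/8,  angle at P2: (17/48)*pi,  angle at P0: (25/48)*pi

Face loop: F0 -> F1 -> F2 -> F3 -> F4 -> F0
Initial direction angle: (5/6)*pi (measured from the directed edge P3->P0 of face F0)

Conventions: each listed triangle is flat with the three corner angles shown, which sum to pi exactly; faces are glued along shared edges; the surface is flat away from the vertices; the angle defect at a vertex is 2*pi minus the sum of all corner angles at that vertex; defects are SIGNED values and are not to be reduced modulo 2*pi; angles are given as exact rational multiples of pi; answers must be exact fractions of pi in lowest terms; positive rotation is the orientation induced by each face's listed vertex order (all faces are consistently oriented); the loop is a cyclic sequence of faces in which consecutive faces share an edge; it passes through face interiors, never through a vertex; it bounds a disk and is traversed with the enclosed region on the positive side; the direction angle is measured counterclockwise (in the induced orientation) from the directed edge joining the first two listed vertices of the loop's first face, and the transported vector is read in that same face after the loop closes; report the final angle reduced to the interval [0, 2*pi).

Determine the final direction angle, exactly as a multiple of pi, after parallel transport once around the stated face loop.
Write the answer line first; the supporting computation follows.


Answer: final direction angle = (11/24)*pi

enclosed vertex P3: corner angles sum to (19/8)*pi, defect = 2*pi - (19/8)*pi = (-3/8)*pi
adding the enclosed defects to the starting angle (mod 2*pi, induced orientation) gives the holonomy
final angle = (5/6)*pi - (3/8)*pi = (11/24)*pi (mod 2*pi)


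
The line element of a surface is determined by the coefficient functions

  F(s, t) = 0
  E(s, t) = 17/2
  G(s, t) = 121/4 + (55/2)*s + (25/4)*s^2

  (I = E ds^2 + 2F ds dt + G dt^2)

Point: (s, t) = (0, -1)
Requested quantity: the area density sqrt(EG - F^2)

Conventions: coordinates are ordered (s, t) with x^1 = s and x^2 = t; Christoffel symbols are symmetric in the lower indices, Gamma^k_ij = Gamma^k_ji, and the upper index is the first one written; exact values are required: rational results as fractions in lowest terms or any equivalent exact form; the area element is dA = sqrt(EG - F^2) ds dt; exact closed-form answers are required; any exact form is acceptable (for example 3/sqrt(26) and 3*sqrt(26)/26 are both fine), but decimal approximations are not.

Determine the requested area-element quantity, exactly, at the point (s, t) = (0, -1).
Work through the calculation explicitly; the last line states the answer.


E = 17/2, F = 0, G = 121/4; EG - F^2 = 2057/8

Answer: sqrt(EG - F^2) = 11*sqrt(34)/4


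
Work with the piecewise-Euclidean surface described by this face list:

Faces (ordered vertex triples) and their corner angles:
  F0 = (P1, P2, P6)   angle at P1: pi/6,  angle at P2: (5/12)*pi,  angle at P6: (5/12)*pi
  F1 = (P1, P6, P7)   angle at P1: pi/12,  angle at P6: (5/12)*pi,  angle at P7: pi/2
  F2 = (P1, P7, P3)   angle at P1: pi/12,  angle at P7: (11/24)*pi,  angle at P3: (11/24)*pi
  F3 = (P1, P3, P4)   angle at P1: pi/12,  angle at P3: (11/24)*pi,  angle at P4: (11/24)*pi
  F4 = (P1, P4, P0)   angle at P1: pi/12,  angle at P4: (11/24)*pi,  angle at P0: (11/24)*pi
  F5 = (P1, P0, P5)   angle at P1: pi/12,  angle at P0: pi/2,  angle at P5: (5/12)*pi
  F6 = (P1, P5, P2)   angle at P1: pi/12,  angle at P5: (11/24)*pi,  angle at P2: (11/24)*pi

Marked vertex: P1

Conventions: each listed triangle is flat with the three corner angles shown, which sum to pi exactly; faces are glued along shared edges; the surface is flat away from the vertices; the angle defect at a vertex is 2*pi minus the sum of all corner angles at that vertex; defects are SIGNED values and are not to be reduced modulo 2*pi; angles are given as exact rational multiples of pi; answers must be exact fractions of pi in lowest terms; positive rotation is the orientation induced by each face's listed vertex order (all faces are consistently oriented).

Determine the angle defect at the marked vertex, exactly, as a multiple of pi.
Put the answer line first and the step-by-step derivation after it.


Answer: defect(P1) = (4/3)*pi

Sum of corner angles at P1: (2/3)*pi
defect = 2*pi - (2/3)*pi


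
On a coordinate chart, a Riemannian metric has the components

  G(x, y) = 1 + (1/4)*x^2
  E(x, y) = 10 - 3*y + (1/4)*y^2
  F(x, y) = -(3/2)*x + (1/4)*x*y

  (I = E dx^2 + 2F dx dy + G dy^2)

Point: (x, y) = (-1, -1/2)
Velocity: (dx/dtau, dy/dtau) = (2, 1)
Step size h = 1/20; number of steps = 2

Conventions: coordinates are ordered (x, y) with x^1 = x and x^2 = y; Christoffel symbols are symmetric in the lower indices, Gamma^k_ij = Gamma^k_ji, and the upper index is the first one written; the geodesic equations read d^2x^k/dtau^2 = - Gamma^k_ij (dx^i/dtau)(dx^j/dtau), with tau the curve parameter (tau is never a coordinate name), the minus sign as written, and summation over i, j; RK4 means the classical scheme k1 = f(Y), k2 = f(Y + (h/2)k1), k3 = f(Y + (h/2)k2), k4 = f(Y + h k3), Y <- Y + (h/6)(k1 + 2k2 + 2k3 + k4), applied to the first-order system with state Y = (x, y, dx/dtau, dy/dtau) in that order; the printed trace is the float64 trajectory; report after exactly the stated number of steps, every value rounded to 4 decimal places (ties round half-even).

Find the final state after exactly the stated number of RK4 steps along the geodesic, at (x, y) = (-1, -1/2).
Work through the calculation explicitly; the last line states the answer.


f(Y) = (dx/dtau, dy/dtau, -Gamma^x_ij Y'^i Y'^j, -Gamma^y_ij Y'^i Y'^j) with the Gammas evaluated at the stage position; h = 0.050000; intermediate values shown to 6 dp
step 0: x = -1.0000, y = -0.5000, dx/dtau = 2.0000, dy/dtau = 1.0000
step 1:
  k1: at (x, y) = (-1.000000, -0.500000), (dx/dtau, dy/dtau) = (2.000000, 1.000000); Gamma_xxx = 0.000000, Gamma_xxy = -0.137566, Gamma_xyy = 0.000000, Gamma_yxx = 0.000000, Gamma_yxy = -0.021164, Gamma_yyy = 0.000000; k1 = (2.000000, 1.000000, 0.550265, 0.084656)
  k2: at (x, y) = (-0.950000, -0.475000), (dx/dtau, dy/dtau) = (2.013757, 1.002116); Gamma_xxx = 0.000000, Gamma_xxy = -0.138272, Gamma_xyy = 0.000000, Gamma_yxx = 0.000000, Gamma_yxy = -0.020287, Gamma_yyy = 0.000000; k2 = (2.013757, 1.002116, 0.558069, 0.081879)
  k3: at (x, y) = (-0.949656, -0.474947), (dx/dtau, dy/dtau) = (2.013952, 1.002047); Gamma_xxx = 0.000000, Gamma_xxy = -0.138274, Gamma_xyy = 0.000000, Gamma_yxx = 0.000000, Gamma_yxy = -0.020280, Gamma_yyy = 0.000000; k3 = (2.013952, 1.002047, 0.558096, 0.081854)
  k4: at (x, y) = (-0.899302, -0.449898), (dx/dtau, dy/dtau) = (2.027905, 1.004093); Gamma_xxx = 0.000000, Gamma_xxy = -0.138977, Gamma_xyy = 0.000000, Gamma_yxx = 0.000000, Gamma_yxy = -0.019377, Gamma_yyy = 0.000000; k4 = (2.027905, 1.004093, 0.565970, 0.078913)
  Y <- Y + (h/6)(k1 + 2k2 + 2k3 + k4): x = -0.8993, y = -0.4499, dx/dtau = 2.0279, dy/dtau = 1.0041
step 2:
  k1: at (x, y) = (-0.899306, -0.449897), (dx/dtau, dy/dtau) = (2.027905, 1.004092); Gamma_xxx = 0.000000, Gamma_xxy = -0.138977, Gamma_xyy = 0.000000, Gamma_yxx = 0.000000, Gamma_yxy = -0.019377, Gamma_yyy = 0.000000; k1 = (2.027905, 1.004092, 0.565969, 0.078913)
  k2: at (x, y) = (-0.848608, -0.424794), (dx/dtau, dy/dtau) = (2.042054, 1.006065); Gamma_xxx = 0.000000, Gamma_xxy = -0.139675, Gamma_xyy = 0.000000, Gamma_yxx = 0.000000, Gamma_yxy = -0.018449, Gamma_yyy = 0.000000; k2 = (2.042054, 1.006065, 0.573908, 0.075804)
  k3: at (x, y) = (-0.848254, -0.424745), (dx/dtau, dy/dtau) = (2.042252, 1.005987); Gamma_xxx = 0.000000, Gamma_xxy = -0.139678, Gamma_xyy = 0.000000, Gamma_yxx = 0.000000, Gamma_yxy = -0.018442, Gamma_yyy = 0.000000; k3 = (2.042252, 1.005987, 0.573930, 0.075776)
  k4: at (x, y) = (-0.797193, -0.399597), (dx/dtau, dy/dtau) = (2.056601, 1.007881); Gamma_xxx = 0.000000, Gamma_xxy = -0.140372, Gamma_xyy = 0.000000, Gamma_yxx = 0.000000, Gamma_yxy = -0.017486, Gamma_yyy = 0.000000; k4 = (2.056601, 1.007881, 0.581927, 0.072490)
  Y <- Y + (h/6)(k1 + 2k2 + 2k3 + k4): x = -0.7972, y = -0.3996, dx/dtau = 2.0566, dy/dtau = 1.0079

Answer: x = -0.7972, y = -0.3996, dx/dtau = 2.0566, dy/dtau = 1.0079


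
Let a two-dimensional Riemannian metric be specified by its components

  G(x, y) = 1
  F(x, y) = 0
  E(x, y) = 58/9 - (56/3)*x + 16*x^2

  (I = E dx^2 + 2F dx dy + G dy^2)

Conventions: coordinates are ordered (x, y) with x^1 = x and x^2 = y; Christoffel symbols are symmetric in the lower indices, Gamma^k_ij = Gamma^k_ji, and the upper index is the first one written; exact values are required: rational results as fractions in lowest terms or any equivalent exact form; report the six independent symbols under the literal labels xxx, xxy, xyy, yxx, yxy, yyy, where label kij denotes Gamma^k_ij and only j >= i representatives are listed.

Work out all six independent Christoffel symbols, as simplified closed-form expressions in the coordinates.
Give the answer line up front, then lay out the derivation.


Answer: Gamma_xxx = (72*x - 42)/(72*x^2 - 84*x + 29), Gamma_xxy = 0, Gamma_xyy = 0, Gamma_yxx = 0, Gamma_yxy = 0, Gamma_yyy = 0

E = 58/9 - (56/3)*x + 16*x^2; F = 0; G = 1
Gamma^k_ij = (1/2) g^{kl} (d_i g_jl + d_j g_il - d_l g_ij), with g^inv = (1/(EG-F^2)) [[G, -F], [-F, E]]
first partials: E_x = -56/3 + 32*x, E_y = 0, F_x = 0, F_y = 0, G_x = 0, G_y = 0
D = EG - F^2 = 58/9 - (56/3)*x + 16*x^2
expanded: Gamma^x_xx = (G E_x - 2F F_x + F E_y)/(2D), Gamma^x_xy = (G E_y - F G_x)/(2D), Gamma^x_yy = (2G F_y - G G_x - F G_y)/(2D), Gamma^y_xx = (2E F_x - E E_y - F E_x)/(2D), Gamma^y_xy = (E G_x - F E_y)/(2D), Gamma^y_yy = (E G_y - 2F F_y + F G_x)/(2D); substitute and cancel common factors


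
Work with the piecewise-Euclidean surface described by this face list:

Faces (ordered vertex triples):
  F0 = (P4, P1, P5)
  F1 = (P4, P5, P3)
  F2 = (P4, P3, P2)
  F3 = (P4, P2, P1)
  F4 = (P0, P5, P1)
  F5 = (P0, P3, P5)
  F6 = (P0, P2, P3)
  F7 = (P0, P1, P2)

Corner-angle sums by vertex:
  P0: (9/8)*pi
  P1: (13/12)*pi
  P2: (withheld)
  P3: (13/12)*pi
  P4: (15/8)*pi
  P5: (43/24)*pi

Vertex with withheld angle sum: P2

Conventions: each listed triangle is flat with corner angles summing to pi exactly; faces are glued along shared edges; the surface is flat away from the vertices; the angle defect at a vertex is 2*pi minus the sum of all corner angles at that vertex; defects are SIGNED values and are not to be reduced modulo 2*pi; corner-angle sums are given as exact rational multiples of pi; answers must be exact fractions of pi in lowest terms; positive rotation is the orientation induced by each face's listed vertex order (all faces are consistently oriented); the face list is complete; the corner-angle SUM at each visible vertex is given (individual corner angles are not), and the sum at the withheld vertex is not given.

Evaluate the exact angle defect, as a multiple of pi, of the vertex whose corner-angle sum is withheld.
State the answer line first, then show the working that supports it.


Answer: defect(P2) = (23/24)*pi

V = 6, E = 12, F = 8; chi = V - E + F = 2
Gauss-Bonnet: total defect = 2*pi*chi = 4*pi; visible defects sum to (73/24)*pi


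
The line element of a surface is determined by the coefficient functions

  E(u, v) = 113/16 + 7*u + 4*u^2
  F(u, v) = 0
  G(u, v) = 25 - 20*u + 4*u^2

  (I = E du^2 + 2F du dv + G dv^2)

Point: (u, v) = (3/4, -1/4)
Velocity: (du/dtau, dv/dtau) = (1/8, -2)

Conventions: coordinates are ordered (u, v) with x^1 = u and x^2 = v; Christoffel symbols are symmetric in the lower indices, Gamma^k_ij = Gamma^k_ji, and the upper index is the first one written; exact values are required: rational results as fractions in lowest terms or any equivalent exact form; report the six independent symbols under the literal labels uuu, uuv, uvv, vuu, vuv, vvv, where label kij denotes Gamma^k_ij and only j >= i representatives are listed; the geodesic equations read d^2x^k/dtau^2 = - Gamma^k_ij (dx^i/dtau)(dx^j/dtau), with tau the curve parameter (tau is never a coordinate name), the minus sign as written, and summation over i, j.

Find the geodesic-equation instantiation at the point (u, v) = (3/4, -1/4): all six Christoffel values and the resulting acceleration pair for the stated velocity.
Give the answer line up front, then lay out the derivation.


Answer: Gamma_uuu = 104/233, Gamma_uuv = 0, Gamma_uvv = 112/233, Gamma_vuu = 0, Gamma_vuv = -4/7, Gamma_vvv = 0; accelerations (d^2u/dtau^2, d^2v/dtau^2) = (-3597/1864, -2/7)

E = 233/16, F = 0, G = 49/4 at the point
E_u = 13, E_v = 0, F_u = 0, F_v = 0, G_u = -14, G_v = 0
EG - F^2 = 11417/64;  g^inv = (64/11417) * [[49/4, 0], [0, 233/16]]
first-kind symbols [ij,l] = (1/2)(d_i g_jl + d_j g_il - d_l g_ij): [uu,u] = E_u/2 = 13/2, [uu,v] = F_u - E_v/2 = 0, [uv,u] = E_v/2 = 0, [uv,v] = G_u/2 = -7, [vv,u] = F_v - G_u/2 = 7, [vv,v] = G_v/2 = 0
Gamma^u_ij = (G*[ij,u] - F*[ij,v])/(EG - F^2), Gamma^v_ij = (E*[ij,v] - F*[ij,u])/(EG - F^2)
Gamma_uuu = 104/233, Gamma_uuv = 0, Gamma_uvv = 112/233, Gamma_vuu = 0, Gamma_vuv = -4/7, Gamma_vvv = 0
d^2u/dtau^2 = -(Gamma_uuu*(1/8)^2 + 2*Gamma_uuv*(1/8)*(-2) + Gamma_uvv*(-2)^2) = -3597/1864
d^2v/dtau^2 = -(Gamma_vuu*(1/8)^2 + 2*Gamma_vuv*(1/8)*(-2) + Gamma_vvv*(-2)^2) = -2/7
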